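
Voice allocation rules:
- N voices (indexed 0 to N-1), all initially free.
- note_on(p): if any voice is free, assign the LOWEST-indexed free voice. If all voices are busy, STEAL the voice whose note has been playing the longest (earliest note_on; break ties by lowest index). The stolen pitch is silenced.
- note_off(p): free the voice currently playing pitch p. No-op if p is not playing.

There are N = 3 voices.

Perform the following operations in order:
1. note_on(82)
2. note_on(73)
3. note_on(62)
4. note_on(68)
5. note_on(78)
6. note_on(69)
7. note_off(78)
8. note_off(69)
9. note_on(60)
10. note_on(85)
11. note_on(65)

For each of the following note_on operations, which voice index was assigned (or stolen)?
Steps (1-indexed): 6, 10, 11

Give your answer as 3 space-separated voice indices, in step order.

Answer: 2 2 0

Derivation:
Op 1: note_on(82): voice 0 is free -> assigned | voices=[82 - -]
Op 2: note_on(73): voice 1 is free -> assigned | voices=[82 73 -]
Op 3: note_on(62): voice 2 is free -> assigned | voices=[82 73 62]
Op 4: note_on(68): all voices busy, STEAL voice 0 (pitch 82, oldest) -> assign | voices=[68 73 62]
Op 5: note_on(78): all voices busy, STEAL voice 1 (pitch 73, oldest) -> assign | voices=[68 78 62]
Op 6: note_on(69): all voices busy, STEAL voice 2 (pitch 62, oldest) -> assign | voices=[68 78 69]
Op 7: note_off(78): free voice 1 | voices=[68 - 69]
Op 8: note_off(69): free voice 2 | voices=[68 - -]
Op 9: note_on(60): voice 1 is free -> assigned | voices=[68 60 -]
Op 10: note_on(85): voice 2 is free -> assigned | voices=[68 60 85]
Op 11: note_on(65): all voices busy, STEAL voice 0 (pitch 68, oldest) -> assign | voices=[65 60 85]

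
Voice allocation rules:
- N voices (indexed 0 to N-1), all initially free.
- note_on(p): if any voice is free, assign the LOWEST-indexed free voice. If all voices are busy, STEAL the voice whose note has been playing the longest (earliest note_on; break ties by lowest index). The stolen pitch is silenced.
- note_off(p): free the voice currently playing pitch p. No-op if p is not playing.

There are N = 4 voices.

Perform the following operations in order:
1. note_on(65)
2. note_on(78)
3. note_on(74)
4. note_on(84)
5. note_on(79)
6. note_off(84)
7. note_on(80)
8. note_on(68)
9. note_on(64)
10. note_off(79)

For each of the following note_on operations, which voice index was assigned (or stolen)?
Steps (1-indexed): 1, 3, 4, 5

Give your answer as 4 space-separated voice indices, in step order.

Answer: 0 2 3 0

Derivation:
Op 1: note_on(65): voice 0 is free -> assigned | voices=[65 - - -]
Op 2: note_on(78): voice 1 is free -> assigned | voices=[65 78 - -]
Op 3: note_on(74): voice 2 is free -> assigned | voices=[65 78 74 -]
Op 4: note_on(84): voice 3 is free -> assigned | voices=[65 78 74 84]
Op 5: note_on(79): all voices busy, STEAL voice 0 (pitch 65, oldest) -> assign | voices=[79 78 74 84]
Op 6: note_off(84): free voice 3 | voices=[79 78 74 -]
Op 7: note_on(80): voice 3 is free -> assigned | voices=[79 78 74 80]
Op 8: note_on(68): all voices busy, STEAL voice 1 (pitch 78, oldest) -> assign | voices=[79 68 74 80]
Op 9: note_on(64): all voices busy, STEAL voice 2 (pitch 74, oldest) -> assign | voices=[79 68 64 80]
Op 10: note_off(79): free voice 0 | voices=[- 68 64 80]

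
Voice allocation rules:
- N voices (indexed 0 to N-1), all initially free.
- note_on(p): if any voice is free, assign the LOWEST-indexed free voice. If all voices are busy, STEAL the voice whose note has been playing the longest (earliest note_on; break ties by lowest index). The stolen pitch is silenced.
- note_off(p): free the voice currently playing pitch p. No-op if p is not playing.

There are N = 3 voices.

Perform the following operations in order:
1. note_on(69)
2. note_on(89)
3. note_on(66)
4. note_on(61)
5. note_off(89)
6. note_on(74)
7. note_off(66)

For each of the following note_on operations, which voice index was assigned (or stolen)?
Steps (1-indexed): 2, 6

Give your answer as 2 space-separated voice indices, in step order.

Answer: 1 1

Derivation:
Op 1: note_on(69): voice 0 is free -> assigned | voices=[69 - -]
Op 2: note_on(89): voice 1 is free -> assigned | voices=[69 89 -]
Op 3: note_on(66): voice 2 is free -> assigned | voices=[69 89 66]
Op 4: note_on(61): all voices busy, STEAL voice 0 (pitch 69, oldest) -> assign | voices=[61 89 66]
Op 5: note_off(89): free voice 1 | voices=[61 - 66]
Op 6: note_on(74): voice 1 is free -> assigned | voices=[61 74 66]
Op 7: note_off(66): free voice 2 | voices=[61 74 -]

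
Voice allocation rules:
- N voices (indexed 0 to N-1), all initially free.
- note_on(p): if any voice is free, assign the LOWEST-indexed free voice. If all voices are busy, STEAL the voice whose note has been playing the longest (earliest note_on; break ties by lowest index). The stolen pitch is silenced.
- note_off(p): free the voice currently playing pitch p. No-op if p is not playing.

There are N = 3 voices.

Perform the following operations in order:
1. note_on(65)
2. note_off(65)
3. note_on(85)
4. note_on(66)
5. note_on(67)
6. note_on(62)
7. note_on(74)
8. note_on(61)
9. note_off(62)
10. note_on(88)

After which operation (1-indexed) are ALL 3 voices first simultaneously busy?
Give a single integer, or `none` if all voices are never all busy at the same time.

Answer: 5

Derivation:
Op 1: note_on(65): voice 0 is free -> assigned | voices=[65 - -]
Op 2: note_off(65): free voice 0 | voices=[- - -]
Op 3: note_on(85): voice 0 is free -> assigned | voices=[85 - -]
Op 4: note_on(66): voice 1 is free -> assigned | voices=[85 66 -]
Op 5: note_on(67): voice 2 is free -> assigned | voices=[85 66 67]
Op 6: note_on(62): all voices busy, STEAL voice 0 (pitch 85, oldest) -> assign | voices=[62 66 67]
Op 7: note_on(74): all voices busy, STEAL voice 1 (pitch 66, oldest) -> assign | voices=[62 74 67]
Op 8: note_on(61): all voices busy, STEAL voice 2 (pitch 67, oldest) -> assign | voices=[62 74 61]
Op 9: note_off(62): free voice 0 | voices=[- 74 61]
Op 10: note_on(88): voice 0 is free -> assigned | voices=[88 74 61]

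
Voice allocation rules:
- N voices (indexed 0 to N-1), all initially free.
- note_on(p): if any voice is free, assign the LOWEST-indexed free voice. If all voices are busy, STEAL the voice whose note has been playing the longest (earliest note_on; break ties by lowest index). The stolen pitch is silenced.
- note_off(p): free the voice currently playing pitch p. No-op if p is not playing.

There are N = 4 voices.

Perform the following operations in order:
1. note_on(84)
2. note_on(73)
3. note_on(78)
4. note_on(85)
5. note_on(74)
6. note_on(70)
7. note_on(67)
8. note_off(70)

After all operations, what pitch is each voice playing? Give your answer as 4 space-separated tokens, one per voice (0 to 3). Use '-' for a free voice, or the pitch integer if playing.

Op 1: note_on(84): voice 0 is free -> assigned | voices=[84 - - -]
Op 2: note_on(73): voice 1 is free -> assigned | voices=[84 73 - -]
Op 3: note_on(78): voice 2 is free -> assigned | voices=[84 73 78 -]
Op 4: note_on(85): voice 3 is free -> assigned | voices=[84 73 78 85]
Op 5: note_on(74): all voices busy, STEAL voice 0 (pitch 84, oldest) -> assign | voices=[74 73 78 85]
Op 6: note_on(70): all voices busy, STEAL voice 1 (pitch 73, oldest) -> assign | voices=[74 70 78 85]
Op 7: note_on(67): all voices busy, STEAL voice 2 (pitch 78, oldest) -> assign | voices=[74 70 67 85]
Op 8: note_off(70): free voice 1 | voices=[74 - 67 85]

Answer: 74 - 67 85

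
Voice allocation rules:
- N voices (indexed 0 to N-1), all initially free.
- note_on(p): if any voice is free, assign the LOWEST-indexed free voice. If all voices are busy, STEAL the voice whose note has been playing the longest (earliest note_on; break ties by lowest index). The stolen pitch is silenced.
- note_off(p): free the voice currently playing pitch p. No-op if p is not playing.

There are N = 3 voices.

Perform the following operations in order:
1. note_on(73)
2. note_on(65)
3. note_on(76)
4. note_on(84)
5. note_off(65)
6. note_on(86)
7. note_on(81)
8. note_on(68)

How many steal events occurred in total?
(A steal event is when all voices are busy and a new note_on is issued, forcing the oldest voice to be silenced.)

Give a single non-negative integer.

Op 1: note_on(73): voice 0 is free -> assigned | voices=[73 - -]
Op 2: note_on(65): voice 1 is free -> assigned | voices=[73 65 -]
Op 3: note_on(76): voice 2 is free -> assigned | voices=[73 65 76]
Op 4: note_on(84): all voices busy, STEAL voice 0 (pitch 73, oldest) -> assign | voices=[84 65 76]
Op 5: note_off(65): free voice 1 | voices=[84 - 76]
Op 6: note_on(86): voice 1 is free -> assigned | voices=[84 86 76]
Op 7: note_on(81): all voices busy, STEAL voice 2 (pitch 76, oldest) -> assign | voices=[84 86 81]
Op 8: note_on(68): all voices busy, STEAL voice 0 (pitch 84, oldest) -> assign | voices=[68 86 81]

Answer: 3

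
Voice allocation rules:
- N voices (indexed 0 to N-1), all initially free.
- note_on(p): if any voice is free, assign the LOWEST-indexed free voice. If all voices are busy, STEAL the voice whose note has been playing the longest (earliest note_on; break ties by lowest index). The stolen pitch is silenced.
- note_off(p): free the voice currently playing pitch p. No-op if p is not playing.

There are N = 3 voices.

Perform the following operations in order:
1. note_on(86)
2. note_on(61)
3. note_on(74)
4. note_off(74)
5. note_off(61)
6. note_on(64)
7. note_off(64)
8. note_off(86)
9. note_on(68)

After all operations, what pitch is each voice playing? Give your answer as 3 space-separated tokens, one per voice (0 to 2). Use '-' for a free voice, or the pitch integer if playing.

Op 1: note_on(86): voice 0 is free -> assigned | voices=[86 - -]
Op 2: note_on(61): voice 1 is free -> assigned | voices=[86 61 -]
Op 3: note_on(74): voice 2 is free -> assigned | voices=[86 61 74]
Op 4: note_off(74): free voice 2 | voices=[86 61 -]
Op 5: note_off(61): free voice 1 | voices=[86 - -]
Op 6: note_on(64): voice 1 is free -> assigned | voices=[86 64 -]
Op 7: note_off(64): free voice 1 | voices=[86 - -]
Op 8: note_off(86): free voice 0 | voices=[- - -]
Op 9: note_on(68): voice 0 is free -> assigned | voices=[68 - -]

Answer: 68 - -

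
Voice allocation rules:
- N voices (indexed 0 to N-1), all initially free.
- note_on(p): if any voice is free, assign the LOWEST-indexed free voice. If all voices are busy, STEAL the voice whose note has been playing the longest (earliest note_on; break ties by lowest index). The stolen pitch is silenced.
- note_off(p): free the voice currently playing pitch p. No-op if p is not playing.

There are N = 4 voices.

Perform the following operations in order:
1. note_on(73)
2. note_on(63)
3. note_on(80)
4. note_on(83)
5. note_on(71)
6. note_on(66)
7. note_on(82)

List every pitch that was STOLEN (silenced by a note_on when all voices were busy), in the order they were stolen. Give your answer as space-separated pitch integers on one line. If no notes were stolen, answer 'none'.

Answer: 73 63 80

Derivation:
Op 1: note_on(73): voice 0 is free -> assigned | voices=[73 - - -]
Op 2: note_on(63): voice 1 is free -> assigned | voices=[73 63 - -]
Op 3: note_on(80): voice 2 is free -> assigned | voices=[73 63 80 -]
Op 4: note_on(83): voice 3 is free -> assigned | voices=[73 63 80 83]
Op 5: note_on(71): all voices busy, STEAL voice 0 (pitch 73, oldest) -> assign | voices=[71 63 80 83]
Op 6: note_on(66): all voices busy, STEAL voice 1 (pitch 63, oldest) -> assign | voices=[71 66 80 83]
Op 7: note_on(82): all voices busy, STEAL voice 2 (pitch 80, oldest) -> assign | voices=[71 66 82 83]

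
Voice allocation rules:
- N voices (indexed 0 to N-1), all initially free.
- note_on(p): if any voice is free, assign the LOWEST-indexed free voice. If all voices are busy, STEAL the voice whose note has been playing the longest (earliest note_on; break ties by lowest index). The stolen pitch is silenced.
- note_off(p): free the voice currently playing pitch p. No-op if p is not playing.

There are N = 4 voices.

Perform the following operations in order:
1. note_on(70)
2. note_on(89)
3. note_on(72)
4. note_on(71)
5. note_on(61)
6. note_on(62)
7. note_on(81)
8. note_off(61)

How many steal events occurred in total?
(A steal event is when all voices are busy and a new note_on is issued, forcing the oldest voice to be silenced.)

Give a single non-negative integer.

Op 1: note_on(70): voice 0 is free -> assigned | voices=[70 - - -]
Op 2: note_on(89): voice 1 is free -> assigned | voices=[70 89 - -]
Op 3: note_on(72): voice 2 is free -> assigned | voices=[70 89 72 -]
Op 4: note_on(71): voice 3 is free -> assigned | voices=[70 89 72 71]
Op 5: note_on(61): all voices busy, STEAL voice 0 (pitch 70, oldest) -> assign | voices=[61 89 72 71]
Op 6: note_on(62): all voices busy, STEAL voice 1 (pitch 89, oldest) -> assign | voices=[61 62 72 71]
Op 7: note_on(81): all voices busy, STEAL voice 2 (pitch 72, oldest) -> assign | voices=[61 62 81 71]
Op 8: note_off(61): free voice 0 | voices=[- 62 81 71]

Answer: 3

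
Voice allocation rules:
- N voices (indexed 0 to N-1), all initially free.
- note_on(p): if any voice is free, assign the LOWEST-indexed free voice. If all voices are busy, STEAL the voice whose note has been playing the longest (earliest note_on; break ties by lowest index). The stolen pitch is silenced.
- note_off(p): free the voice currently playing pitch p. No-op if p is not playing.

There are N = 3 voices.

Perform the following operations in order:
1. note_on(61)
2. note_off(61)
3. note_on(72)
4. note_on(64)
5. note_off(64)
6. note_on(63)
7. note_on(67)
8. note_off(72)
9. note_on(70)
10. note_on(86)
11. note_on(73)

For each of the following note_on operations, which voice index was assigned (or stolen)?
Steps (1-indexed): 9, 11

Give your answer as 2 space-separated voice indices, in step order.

Answer: 0 2

Derivation:
Op 1: note_on(61): voice 0 is free -> assigned | voices=[61 - -]
Op 2: note_off(61): free voice 0 | voices=[- - -]
Op 3: note_on(72): voice 0 is free -> assigned | voices=[72 - -]
Op 4: note_on(64): voice 1 is free -> assigned | voices=[72 64 -]
Op 5: note_off(64): free voice 1 | voices=[72 - -]
Op 6: note_on(63): voice 1 is free -> assigned | voices=[72 63 -]
Op 7: note_on(67): voice 2 is free -> assigned | voices=[72 63 67]
Op 8: note_off(72): free voice 0 | voices=[- 63 67]
Op 9: note_on(70): voice 0 is free -> assigned | voices=[70 63 67]
Op 10: note_on(86): all voices busy, STEAL voice 1 (pitch 63, oldest) -> assign | voices=[70 86 67]
Op 11: note_on(73): all voices busy, STEAL voice 2 (pitch 67, oldest) -> assign | voices=[70 86 73]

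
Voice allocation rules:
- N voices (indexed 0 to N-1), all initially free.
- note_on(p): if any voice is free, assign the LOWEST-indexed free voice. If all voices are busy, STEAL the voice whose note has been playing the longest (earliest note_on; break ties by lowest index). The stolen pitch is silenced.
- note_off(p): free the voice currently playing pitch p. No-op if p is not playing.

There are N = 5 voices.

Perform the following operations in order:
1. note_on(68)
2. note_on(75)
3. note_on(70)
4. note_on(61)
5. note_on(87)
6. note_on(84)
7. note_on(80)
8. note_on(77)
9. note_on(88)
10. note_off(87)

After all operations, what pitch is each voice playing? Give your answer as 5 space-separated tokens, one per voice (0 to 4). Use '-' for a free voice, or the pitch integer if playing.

Op 1: note_on(68): voice 0 is free -> assigned | voices=[68 - - - -]
Op 2: note_on(75): voice 1 is free -> assigned | voices=[68 75 - - -]
Op 3: note_on(70): voice 2 is free -> assigned | voices=[68 75 70 - -]
Op 4: note_on(61): voice 3 is free -> assigned | voices=[68 75 70 61 -]
Op 5: note_on(87): voice 4 is free -> assigned | voices=[68 75 70 61 87]
Op 6: note_on(84): all voices busy, STEAL voice 0 (pitch 68, oldest) -> assign | voices=[84 75 70 61 87]
Op 7: note_on(80): all voices busy, STEAL voice 1 (pitch 75, oldest) -> assign | voices=[84 80 70 61 87]
Op 8: note_on(77): all voices busy, STEAL voice 2 (pitch 70, oldest) -> assign | voices=[84 80 77 61 87]
Op 9: note_on(88): all voices busy, STEAL voice 3 (pitch 61, oldest) -> assign | voices=[84 80 77 88 87]
Op 10: note_off(87): free voice 4 | voices=[84 80 77 88 -]

Answer: 84 80 77 88 -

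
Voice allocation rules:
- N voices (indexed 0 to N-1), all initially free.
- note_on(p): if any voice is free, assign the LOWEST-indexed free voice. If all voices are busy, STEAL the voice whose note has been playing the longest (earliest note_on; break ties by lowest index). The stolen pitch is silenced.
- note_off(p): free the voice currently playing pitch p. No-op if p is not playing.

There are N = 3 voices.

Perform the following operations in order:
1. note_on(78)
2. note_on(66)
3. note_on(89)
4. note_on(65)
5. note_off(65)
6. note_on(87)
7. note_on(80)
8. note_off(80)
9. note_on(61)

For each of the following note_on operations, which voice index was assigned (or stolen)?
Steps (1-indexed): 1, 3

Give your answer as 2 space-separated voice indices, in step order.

Answer: 0 2

Derivation:
Op 1: note_on(78): voice 0 is free -> assigned | voices=[78 - -]
Op 2: note_on(66): voice 1 is free -> assigned | voices=[78 66 -]
Op 3: note_on(89): voice 2 is free -> assigned | voices=[78 66 89]
Op 4: note_on(65): all voices busy, STEAL voice 0 (pitch 78, oldest) -> assign | voices=[65 66 89]
Op 5: note_off(65): free voice 0 | voices=[- 66 89]
Op 6: note_on(87): voice 0 is free -> assigned | voices=[87 66 89]
Op 7: note_on(80): all voices busy, STEAL voice 1 (pitch 66, oldest) -> assign | voices=[87 80 89]
Op 8: note_off(80): free voice 1 | voices=[87 - 89]
Op 9: note_on(61): voice 1 is free -> assigned | voices=[87 61 89]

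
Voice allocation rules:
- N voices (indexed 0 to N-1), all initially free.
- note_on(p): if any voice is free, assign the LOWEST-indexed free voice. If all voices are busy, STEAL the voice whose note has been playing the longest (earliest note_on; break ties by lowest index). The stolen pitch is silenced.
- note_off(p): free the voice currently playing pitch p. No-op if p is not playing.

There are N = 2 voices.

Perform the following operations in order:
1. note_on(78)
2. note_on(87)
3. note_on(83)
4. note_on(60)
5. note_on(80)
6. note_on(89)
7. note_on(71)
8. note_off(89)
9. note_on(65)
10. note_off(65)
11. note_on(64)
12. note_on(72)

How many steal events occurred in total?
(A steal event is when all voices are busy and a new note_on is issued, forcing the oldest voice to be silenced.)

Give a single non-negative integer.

Op 1: note_on(78): voice 0 is free -> assigned | voices=[78 -]
Op 2: note_on(87): voice 1 is free -> assigned | voices=[78 87]
Op 3: note_on(83): all voices busy, STEAL voice 0 (pitch 78, oldest) -> assign | voices=[83 87]
Op 4: note_on(60): all voices busy, STEAL voice 1 (pitch 87, oldest) -> assign | voices=[83 60]
Op 5: note_on(80): all voices busy, STEAL voice 0 (pitch 83, oldest) -> assign | voices=[80 60]
Op 6: note_on(89): all voices busy, STEAL voice 1 (pitch 60, oldest) -> assign | voices=[80 89]
Op 7: note_on(71): all voices busy, STEAL voice 0 (pitch 80, oldest) -> assign | voices=[71 89]
Op 8: note_off(89): free voice 1 | voices=[71 -]
Op 9: note_on(65): voice 1 is free -> assigned | voices=[71 65]
Op 10: note_off(65): free voice 1 | voices=[71 -]
Op 11: note_on(64): voice 1 is free -> assigned | voices=[71 64]
Op 12: note_on(72): all voices busy, STEAL voice 0 (pitch 71, oldest) -> assign | voices=[72 64]

Answer: 6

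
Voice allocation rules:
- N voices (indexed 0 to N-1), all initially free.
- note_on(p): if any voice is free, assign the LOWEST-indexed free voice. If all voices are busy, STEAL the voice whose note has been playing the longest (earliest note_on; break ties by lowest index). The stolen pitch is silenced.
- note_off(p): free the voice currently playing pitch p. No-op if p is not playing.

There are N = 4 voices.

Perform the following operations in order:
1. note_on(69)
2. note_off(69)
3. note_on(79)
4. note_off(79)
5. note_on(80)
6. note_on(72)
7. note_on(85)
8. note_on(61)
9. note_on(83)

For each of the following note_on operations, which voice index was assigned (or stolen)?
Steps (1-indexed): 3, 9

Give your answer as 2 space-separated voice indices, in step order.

Answer: 0 0

Derivation:
Op 1: note_on(69): voice 0 is free -> assigned | voices=[69 - - -]
Op 2: note_off(69): free voice 0 | voices=[- - - -]
Op 3: note_on(79): voice 0 is free -> assigned | voices=[79 - - -]
Op 4: note_off(79): free voice 0 | voices=[- - - -]
Op 5: note_on(80): voice 0 is free -> assigned | voices=[80 - - -]
Op 6: note_on(72): voice 1 is free -> assigned | voices=[80 72 - -]
Op 7: note_on(85): voice 2 is free -> assigned | voices=[80 72 85 -]
Op 8: note_on(61): voice 3 is free -> assigned | voices=[80 72 85 61]
Op 9: note_on(83): all voices busy, STEAL voice 0 (pitch 80, oldest) -> assign | voices=[83 72 85 61]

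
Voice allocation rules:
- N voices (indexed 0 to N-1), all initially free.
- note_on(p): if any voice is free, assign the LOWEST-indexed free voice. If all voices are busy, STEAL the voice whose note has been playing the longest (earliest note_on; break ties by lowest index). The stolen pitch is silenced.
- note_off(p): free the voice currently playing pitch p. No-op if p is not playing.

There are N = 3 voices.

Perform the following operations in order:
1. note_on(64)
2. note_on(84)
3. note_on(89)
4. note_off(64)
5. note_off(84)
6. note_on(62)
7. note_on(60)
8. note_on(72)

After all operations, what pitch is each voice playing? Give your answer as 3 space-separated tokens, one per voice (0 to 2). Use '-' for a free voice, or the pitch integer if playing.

Op 1: note_on(64): voice 0 is free -> assigned | voices=[64 - -]
Op 2: note_on(84): voice 1 is free -> assigned | voices=[64 84 -]
Op 3: note_on(89): voice 2 is free -> assigned | voices=[64 84 89]
Op 4: note_off(64): free voice 0 | voices=[- 84 89]
Op 5: note_off(84): free voice 1 | voices=[- - 89]
Op 6: note_on(62): voice 0 is free -> assigned | voices=[62 - 89]
Op 7: note_on(60): voice 1 is free -> assigned | voices=[62 60 89]
Op 8: note_on(72): all voices busy, STEAL voice 2 (pitch 89, oldest) -> assign | voices=[62 60 72]

Answer: 62 60 72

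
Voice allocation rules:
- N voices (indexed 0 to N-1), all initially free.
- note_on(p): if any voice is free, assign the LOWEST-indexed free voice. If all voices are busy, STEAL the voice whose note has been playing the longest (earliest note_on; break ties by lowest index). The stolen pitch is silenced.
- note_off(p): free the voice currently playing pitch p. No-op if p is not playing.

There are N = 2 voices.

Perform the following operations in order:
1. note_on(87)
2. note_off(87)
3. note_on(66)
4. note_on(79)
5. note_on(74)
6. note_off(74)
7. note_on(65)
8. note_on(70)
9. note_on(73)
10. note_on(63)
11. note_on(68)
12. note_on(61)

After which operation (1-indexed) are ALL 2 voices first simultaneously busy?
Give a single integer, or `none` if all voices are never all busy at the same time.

Op 1: note_on(87): voice 0 is free -> assigned | voices=[87 -]
Op 2: note_off(87): free voice 0 | voices=[- -]
Op 3: note_on(66): voice 0 is free -> assigned | voices=[66 -]
Op 4: note_on(79): voice 1 is free -> assigned | voices=[66 79]
Op 5: note_on(74): all voices busy, STEAL voice 0 (pitch 66, oldest) -> assign | voices=[74 79]
Op 6: note_off(74): free voice 0 | voices=[- 79]
Op 7: note_on(65): voice 0 is free -> assigned | voices=[65 79]
Op 8: note_on(70): all voices busy, STEAL voice 1 (pitch 79, oldest) -> assign | voices=[65 70]
Op 9: note_on(73): all voices busy, STEAL voice 0 (pitch 65, oldest) -> assign | voices=[73 70]
Op 10: note_on(63): all voices busy, STEAL voice 1 (pitch 70, oldest) -> assign | voices=[73 63]
Op 11: note_on(68): all voices busy, STEAL voice 0 (pitch 73, oldest) -> assign | voices=[68 63]
Op 12: note_on(61): all voices busy, STEAL voice 1 (pitch 63, oldest) -> assign | voices=[68 61]

Answer: 4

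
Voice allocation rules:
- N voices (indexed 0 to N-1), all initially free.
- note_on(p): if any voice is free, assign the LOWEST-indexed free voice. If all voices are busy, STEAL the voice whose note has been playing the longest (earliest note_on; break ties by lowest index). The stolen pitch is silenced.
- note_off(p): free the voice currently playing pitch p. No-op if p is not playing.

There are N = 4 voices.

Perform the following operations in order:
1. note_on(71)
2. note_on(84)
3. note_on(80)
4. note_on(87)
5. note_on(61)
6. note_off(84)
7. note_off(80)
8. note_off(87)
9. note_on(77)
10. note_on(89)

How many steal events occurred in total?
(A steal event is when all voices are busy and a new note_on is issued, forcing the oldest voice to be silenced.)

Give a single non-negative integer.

Answer: 1

Derivation:
Op 1: note_on(71): voice 0 is free -> assigned | voices=[71 - - -]
Op 2: note_on(84): voice 1 is free -> assigned | voices=[71 84 - -]
Op 3: note_on(80): voice 2 is free -> assigned | voices=[71 84 80 -]
Op 4: note_on(87): voice 3 is free -> assigned | voices=[71 84 80 87]
Op 5: note_on(61): all voices busy, STEAL voice 0 (pitch 71, oldest) -> assign | voices=[61 84 80 87]
Op 6: note_off(84): free voice 1 | voices=[61 - 80 87]
Op 7: note_off(80): free voice 2 | voices=[61 - - 87]
Op 8: note_off(87): free voice 3 | voices=[61 - - -]
Op 9: note_on(77): voice 1 is free -> assigned | voices=[61 77 - -]
Op 10: note_on(89): voice 2 is free -> assigned | voices=[61 77 89 -]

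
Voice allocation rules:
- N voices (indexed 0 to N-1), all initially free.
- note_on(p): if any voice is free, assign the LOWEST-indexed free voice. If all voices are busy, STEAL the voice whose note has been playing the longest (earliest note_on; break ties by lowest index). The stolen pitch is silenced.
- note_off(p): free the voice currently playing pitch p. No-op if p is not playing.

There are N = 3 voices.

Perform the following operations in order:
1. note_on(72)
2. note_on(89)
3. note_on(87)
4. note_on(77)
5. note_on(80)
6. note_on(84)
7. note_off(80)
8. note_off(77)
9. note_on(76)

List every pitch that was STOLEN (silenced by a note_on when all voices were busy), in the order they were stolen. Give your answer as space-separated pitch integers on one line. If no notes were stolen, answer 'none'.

Answer: 72 89 87

Derivation:
Op 1: note_on(72): voice 0 is free -> assigned | voices=[72 - -]
Op 2: note_on(89): voice 1 is free -> assigned | voices=[72 89 -]
Op 3: note_on(87): voice 2 is free -> assigned | voices=[72 89 87]
Op 4: note_on(77): all voices busy, STEAL voice 0 (pitch 72, oldest) -> assign | voices=[77 89 87]
Op 5: note_on(80): all voices busy, STEAL voice 1 (pitch 89, oldest) -> assign | voices=[77 80 87]
Op 6: note_on(84): all voices busy, STEAL voice 2 (pitch 87, oldest) -> assign | voices=[77 80 84]
Op 7: note_off(80): free voice 1 | voices=[77 - 84]
Op 8: note_off(77): free voice 0 | voices=[- - 84]
Op 9: note_on(76): voice 0 is free -> assigned | voices=[76 - 84]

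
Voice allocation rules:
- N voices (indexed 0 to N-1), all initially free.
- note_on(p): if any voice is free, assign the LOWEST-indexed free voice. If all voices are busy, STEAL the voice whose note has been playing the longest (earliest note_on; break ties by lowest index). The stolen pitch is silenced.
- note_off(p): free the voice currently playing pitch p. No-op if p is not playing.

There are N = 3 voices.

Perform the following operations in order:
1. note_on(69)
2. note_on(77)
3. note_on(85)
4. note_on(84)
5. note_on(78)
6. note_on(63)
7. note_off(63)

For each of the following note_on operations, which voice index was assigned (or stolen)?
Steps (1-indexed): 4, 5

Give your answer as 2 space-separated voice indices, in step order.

Answer: 0 1

Derivation:
Op 1: note_on(69): voice 0 is free -> assigned | voices=[69 - -]
Op 2: note_on(77): voice 1 is free -> assigned | voices=[69 77 -]
Op 3: note_on(85): voice 2 is free -> assigned | voices=[69 77 85]
Op 4: note_on(84): all voices busy, STEAL voice 0 (pitch 69, oldest) -> assign | voices=[84 77 85]
Op 5: note_on(78): all voices busy, STEAL voice 1 (pitch 77, oldest) -> assign | voices=[84 78 85]
Op 6: note_on(63): all voices busy, STEAL voice 2 (pitch 85, oldest) -> assign | voices=[84 78 63]
Op 7: note_off(63): free voice 2 | voices=[84 78 -]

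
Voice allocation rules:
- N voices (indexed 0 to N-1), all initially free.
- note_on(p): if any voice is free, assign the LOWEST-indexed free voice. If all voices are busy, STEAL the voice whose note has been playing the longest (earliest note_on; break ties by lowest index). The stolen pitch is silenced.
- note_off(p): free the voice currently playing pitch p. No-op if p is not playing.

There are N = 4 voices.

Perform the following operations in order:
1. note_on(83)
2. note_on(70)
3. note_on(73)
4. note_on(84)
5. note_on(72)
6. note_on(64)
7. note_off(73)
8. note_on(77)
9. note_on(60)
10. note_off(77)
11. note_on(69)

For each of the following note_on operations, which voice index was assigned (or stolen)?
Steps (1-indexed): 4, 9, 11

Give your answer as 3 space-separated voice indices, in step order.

Op 1: note_on(83): voice 0 is free -> assigned | voices=[83 - - -]
Op 2: note_on(70): voice 1 is free -> assigned | voices=[83 70 - -]
Op 3: note_on(73): voice 2 is free -> assigned | voices=[83 70 73 -]
Op 4: note_on(84): voice 3 is free -> assigned | voices=[83 70 73 84]
Op 5: note_on(72): all voices busy, STEAL voice 0 (pitch 83, oldest) -> assign | voices=[72 70 73 84]
Op 6: note_on(64): all voices busy, STEAL voice 1 (pitch 70, oldest) -> assign | voices=[72 64 73 84]
Op 7: note_off(73): free voice 2 | voices=[72 64 - 84]
Op 8: note_on(77): voice 2 is free -> assigned | voices=[72 64 77 84]
Op 9: note_on(60): all voices busy, STEAL voice 3 (pitch 84, oldest) -> assign | voices=[72 64 77 60]
Op 10: note_off(77): free voice 2 | voices=[72 64 - 60]
Op 11: note_on(69): voice 2 is free -> assigned | voices=[72 64 69 60]

Answer: 3 3 2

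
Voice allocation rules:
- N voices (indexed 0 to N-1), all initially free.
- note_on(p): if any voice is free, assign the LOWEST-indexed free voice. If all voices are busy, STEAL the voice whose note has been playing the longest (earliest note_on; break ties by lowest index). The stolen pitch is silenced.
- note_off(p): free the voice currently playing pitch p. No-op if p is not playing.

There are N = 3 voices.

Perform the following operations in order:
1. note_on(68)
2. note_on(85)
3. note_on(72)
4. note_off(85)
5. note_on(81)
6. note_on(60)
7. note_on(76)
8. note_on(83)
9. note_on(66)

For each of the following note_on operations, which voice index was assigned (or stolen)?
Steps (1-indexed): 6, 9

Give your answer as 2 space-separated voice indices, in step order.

Answer: 0 0

Derivation:
Op 1: note_on(68): voice 0 is free -> assigned | voices=[68 - -]
Op 2: note_on(85): voice 1 is free -> assigned | voices=[68 85 -]
Op 3: note_on(72): voice 2 is free -> assigned | voices=[68 85 72]
Op 4: note_off(85): free voice 1 | voices=[68 - 72]
Op 5: note_on(81): voice 1 is free -> assigned | voices=[68 81 72]
Op 6: note_on(60): all voices busy, STEAL voice 0 (pitch 68, oldest) -> assign | voices=[60 81 72]
Op 7: note_on(76): all voices busy, STEAL voice 2 (pitch 72, oldest) -> assign | voices=[60 81 76]
Op 8: note_on(83): all voices busy, STEAL voice 1 (pitch 81, oldest) -> assign | voices=[60 83 76]
Op 9: note_on(66): all voices busy, STEAL voice 0 (pitch 60, oldest) -> assign | voices=[66 83 76]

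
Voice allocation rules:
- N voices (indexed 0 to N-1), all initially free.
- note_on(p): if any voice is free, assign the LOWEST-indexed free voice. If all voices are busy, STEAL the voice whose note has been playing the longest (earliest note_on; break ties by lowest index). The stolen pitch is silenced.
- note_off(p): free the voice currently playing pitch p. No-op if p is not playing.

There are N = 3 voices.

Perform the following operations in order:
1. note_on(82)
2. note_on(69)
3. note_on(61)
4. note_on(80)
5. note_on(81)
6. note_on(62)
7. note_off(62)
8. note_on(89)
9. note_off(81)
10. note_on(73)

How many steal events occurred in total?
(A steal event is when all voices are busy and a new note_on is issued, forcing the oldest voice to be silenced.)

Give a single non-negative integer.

Answer: 3

Derivation:
Op 1: note_on(82): voice 0 is free -> assigned | voices=[82 - -]
Op 2: note_on(69): voice 1 is free -> assigned | voices=[82 69 -]
Op 3: note_on(61): voice 2 is free -> assigned | voices=[82 69 61]
Op 4: note_on(80): all voices busy, STEAL voice 0 (pitch 82, oldest) -> assign | voices=[80 69 61]
Op 5: note_on(81): all voices busy, STEAL voice 1 (pitch 69, oldest) -> assign | voices=[80 81 61]
Op 6: note_on(62): all voices busy, STEAL voice 2 (pitch 61, oldest) -> assign | voices=[80 81 62]
Op 7: note_off(62): free voice 2 | voices=[80 81 -]
Op 8: note_on(89): voice 2 is free -> assigned | voices=[80 81 89]
Op 9: note_off(81): free voice 1 | voices=[80 - 89]
Op 10: note_on(73): voice 1 is free -> assigned | voices=[80 73 89]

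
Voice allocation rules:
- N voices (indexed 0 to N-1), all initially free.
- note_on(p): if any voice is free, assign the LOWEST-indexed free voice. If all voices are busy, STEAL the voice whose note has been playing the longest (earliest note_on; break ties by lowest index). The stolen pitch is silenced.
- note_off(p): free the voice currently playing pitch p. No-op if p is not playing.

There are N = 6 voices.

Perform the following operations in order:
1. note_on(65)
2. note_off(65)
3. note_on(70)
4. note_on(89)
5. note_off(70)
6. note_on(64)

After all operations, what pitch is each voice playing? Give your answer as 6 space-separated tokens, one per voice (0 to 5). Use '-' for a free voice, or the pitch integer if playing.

Answer: 64 89 - - - -

Derivation:
Op 1: note_on(65): voice 0 is free -> assigned | voices=[65 - - - - -]
Op 2: note_off(65): free voice 0 | voices=[- - - - - -]
Op 3: note_on(70): voice 0 is free -> assigned | voices=[70 - - - - -]
Op 4: note_on(89): voice 1 is free -> assigned | voices=[70 89 - - - -]
Op 5: note_off(70): free voice 0 | voices=[- 89 - - - -]
Op 6: note_on(64): voice 0 is free -> assigned | voices=[64 89 - - - -]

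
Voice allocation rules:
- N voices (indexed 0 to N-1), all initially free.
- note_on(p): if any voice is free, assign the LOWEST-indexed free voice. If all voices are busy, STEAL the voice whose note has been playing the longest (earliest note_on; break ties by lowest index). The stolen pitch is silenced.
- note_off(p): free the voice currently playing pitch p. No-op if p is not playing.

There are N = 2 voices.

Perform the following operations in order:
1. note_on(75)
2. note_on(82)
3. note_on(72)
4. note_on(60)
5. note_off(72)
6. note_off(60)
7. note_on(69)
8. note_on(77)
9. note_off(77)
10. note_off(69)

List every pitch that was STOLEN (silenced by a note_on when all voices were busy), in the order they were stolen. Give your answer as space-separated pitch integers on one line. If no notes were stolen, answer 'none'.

Op 1: note_on(75): voice 0 is free -> assigned | voices=[75 -]
Op 2: note_on(82): voice 1 is free -> assigned | voices=[75 82]
Op 3: note_on(72): all voices busy, STEAL voice 0 (pitch 75, oldest) -> assign | voices=[72 82]
Op 4: note_on(60): all voices busy, STEAL voice 1 (pitch 82, oldest) -> assign | voices=[72 60]
Op 5: note_off(72): free voice 0 | voices=[- 60]
Op 6: note_off(60): free voice 1 | voices=[- -]
Op 7: note_on(69): voice 0 is free -> assigned | voices=[69 -]
Op 8: note_on(77): voice 1 is free -> assigned | voices=[69 77]
Op 9: note_off(77): free voice 1 | voices=[69 -]
Op 10: note_off(69): free voice 0 | voices=[- -]

Answer: 75 82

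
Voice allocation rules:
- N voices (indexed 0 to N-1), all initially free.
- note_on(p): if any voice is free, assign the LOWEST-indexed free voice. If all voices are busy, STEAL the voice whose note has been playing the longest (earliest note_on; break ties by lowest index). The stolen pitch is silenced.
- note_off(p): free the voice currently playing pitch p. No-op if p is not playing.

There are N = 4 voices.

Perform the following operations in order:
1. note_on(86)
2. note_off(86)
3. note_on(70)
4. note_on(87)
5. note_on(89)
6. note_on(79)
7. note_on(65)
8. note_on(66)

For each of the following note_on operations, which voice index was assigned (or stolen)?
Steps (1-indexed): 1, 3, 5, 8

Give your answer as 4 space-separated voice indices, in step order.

Answer: 0 0 2 1

Derivation:
Op 1: note_on(86): voice 0 is free -> assigned | voices=[86 - - -]
Op 2: note_off(86): free voice 0 | voices=[- - - -]
Op 3: note_on(70): voice 0 is free -> assigned | voices=[70 - - -]
Op 4: note_on(87): voice 1 is free -> assigned | voices=[70 87 - -]
Op 5: note_on(89): voice 2 is free -> assigned | voices=[70 87 89 -]
Op 6: note_on(79): voice 3 is free -> assigned | voices=[70 87 89 79]
Op 7: note_on(65): all voices busy, STEAL voice 0 (pitch 70, oldest) -> assign | voices=[65 87 89 79]
Op 8: note_on(66): all voices busy, STEAL voice 1 (pitch 87, oldest) -> assign | voices=[65 66 89 79]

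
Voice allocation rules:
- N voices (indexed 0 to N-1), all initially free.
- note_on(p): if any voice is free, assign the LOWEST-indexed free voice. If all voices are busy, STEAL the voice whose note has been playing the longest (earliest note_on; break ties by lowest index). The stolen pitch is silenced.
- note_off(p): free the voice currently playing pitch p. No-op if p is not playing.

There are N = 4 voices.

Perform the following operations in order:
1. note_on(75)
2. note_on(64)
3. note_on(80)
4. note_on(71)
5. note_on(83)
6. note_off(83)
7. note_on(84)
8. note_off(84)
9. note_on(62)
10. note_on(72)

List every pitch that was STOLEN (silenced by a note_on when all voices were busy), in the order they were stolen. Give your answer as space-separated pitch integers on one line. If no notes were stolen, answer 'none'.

Op 1: note_on(75): voice 0 is free -> assigned | voices=[75 - - -]
Op 2: note_on(64): voice 1 is free -> assigned | voices=[75 64 - -]
Op 3: note_on(80): voice 2 is free -> assigned | voices=[75 64 80 -]
Op 4: note_on(71): voice 3 is free -> assigned | voices=[75 64 80 71]
Op 5: note_on(83): all voices busy, STEAL voice 0 (pitch 75, oldest) -> assign | voices=[83 64 80 71]
Op 6: note_off(83): free voice 0 | voices=[- 64 80 71]
Op 7: note_on(84): voice 0 is free -> assigned | voices=[84 64 80 71]
Op 8: note_off(84): free voice 0 | voices=[- 64 80 71]
Op 9: note_on(62): voice 0 is free -> assigned | voices=[62 64 80 71]
Op 10: note_on(72): all voices busy, STEAL voice 1 (pitch 64, oldest) -> assign | voices=[62 72 80 71]

Answer: 75 64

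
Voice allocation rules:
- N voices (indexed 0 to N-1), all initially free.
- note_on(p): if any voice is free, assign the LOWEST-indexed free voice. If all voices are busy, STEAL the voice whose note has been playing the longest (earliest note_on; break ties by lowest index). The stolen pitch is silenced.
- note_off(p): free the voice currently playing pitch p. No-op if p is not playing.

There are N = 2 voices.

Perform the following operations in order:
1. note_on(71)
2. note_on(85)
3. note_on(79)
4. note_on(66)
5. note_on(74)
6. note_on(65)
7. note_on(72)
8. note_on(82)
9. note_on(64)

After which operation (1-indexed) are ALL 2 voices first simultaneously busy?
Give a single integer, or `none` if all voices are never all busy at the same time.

Answer: 2

Derivation:
Op 1: note_on(71): voice 0 is free -> assigned | voices=[71 -]
Op 2: note_on(85): voice 1 is free -> assigned | voices=[71 85]
Op 3: note_on(79): all voices busy, STEAL voice 0 (pitch 71, oldest) -> assign | voices=[79 85]
Op 4: note_on(66): all voices busy, STEAL voice 1 (pitch 85, oldest) -> assign | voices=[79 66]
Op 5: note_on(74): all voices busy, STEAL voice 0 (pitch 79, oldest) -> assign | voices=[74 66]
Op 6: note_on(65): all voices busy, STEAL voice 1 (pitch 66, oldest) -> assign | voices=[74 65]
Op 7: note_on(72): all voices busy, STEAL voice 0 (pitch 74, oldest) -> assign | voices=[72 65]
Op 8: note_on(82): all voices busy, STEAL voice 1 (pitch 65, oldest) -> assign | voices=[72 82]
Op 9: note_on(64): all voices busy, STEAL voice 0 (pitch 72, oldest) -> assign | voices=[64 82]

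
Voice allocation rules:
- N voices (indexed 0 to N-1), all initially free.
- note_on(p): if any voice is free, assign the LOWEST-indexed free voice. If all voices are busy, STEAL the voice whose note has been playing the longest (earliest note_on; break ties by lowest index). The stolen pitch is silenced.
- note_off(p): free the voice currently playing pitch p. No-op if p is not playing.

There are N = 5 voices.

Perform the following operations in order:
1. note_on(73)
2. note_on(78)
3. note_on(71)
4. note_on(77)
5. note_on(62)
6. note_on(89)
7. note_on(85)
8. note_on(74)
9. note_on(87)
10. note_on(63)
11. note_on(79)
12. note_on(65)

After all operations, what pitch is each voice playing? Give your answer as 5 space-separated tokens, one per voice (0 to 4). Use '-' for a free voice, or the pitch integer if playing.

Answer: 79 65 74 87 63

Derivation:
Op 1: note_on(73): voice 0 is free -> assigned | voices=[73 - - - -]
Op 2: note_on(78): voice 1 is free -> assigned | voices=[73 78 - - -]
Op 3: note_on(71): voice 2 is free -> assigned | voices=[73 78 71 - -]
Op 4: note_on(77): voice 3 is free -> assigned | voices=[73 78 71 77 -]
Op 5: note_on(62): voice 4 is free -> assigned | voices=[73 78 71 77 62]
Op 6: note_on(89): all voices busy, STEAL voice 0 (pitch 73, oldest) -> assign | voices=[89 78 71 77 62]
Op 7: note_on(85): all voices busy, STEAL voice 1 (pitch 78, oldest) -> assign | voices=[89 85 71 77 62]
Op 8: note_on(74): all voices busy, STEAL voice 2 (pitch 71, oldest) -> assign | voices=[89 85 74 77 62]
Op 9: note_on(87): all voices busy, STEAL voice 3 (pitch 77, oldest) -> assign | voices=[89 85 74 87 62]
Op 10: note_on(63): all voices busy, STEAL voice 4 (pitch 62, oldest) -> assign | voices=[89 85 74 87 63]
Op 11: note_on(79): all voices busy, STEAL voice 0 (pitch 89, oldest) -> assign | voices=[79 85 74 87 63]
Op 12: note_on(65): all voices busy, STEAL voice 1 (pitch 85, oldest) -> assign | voices=[79 65 74 87 63]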